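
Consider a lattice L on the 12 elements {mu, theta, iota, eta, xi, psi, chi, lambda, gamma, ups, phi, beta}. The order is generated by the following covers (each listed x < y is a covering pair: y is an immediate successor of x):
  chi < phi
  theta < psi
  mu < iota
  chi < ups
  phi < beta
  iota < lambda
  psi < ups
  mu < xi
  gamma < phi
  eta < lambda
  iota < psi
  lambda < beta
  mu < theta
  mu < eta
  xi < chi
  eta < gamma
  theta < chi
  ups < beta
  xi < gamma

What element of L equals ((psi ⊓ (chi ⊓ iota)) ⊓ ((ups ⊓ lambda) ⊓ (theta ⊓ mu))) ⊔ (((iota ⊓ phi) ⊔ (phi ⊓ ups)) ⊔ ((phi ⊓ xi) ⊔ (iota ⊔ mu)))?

ups

chi ∧ iota = mu
psi ∧ mu = mu
ups ∧ lambda = iota
theta ∧ mu = mu
iota ∧ mu = mu
mu ∧ mu = mu
iota ∧ phi = mu
phi ∧ ups = chi
mu ∨ chi = chi
phi ∧ xi = xi
iota ∨ mu = iota
xi ∨ iota = ups
chi ∨ ups = ups
mu ∨ ups = ups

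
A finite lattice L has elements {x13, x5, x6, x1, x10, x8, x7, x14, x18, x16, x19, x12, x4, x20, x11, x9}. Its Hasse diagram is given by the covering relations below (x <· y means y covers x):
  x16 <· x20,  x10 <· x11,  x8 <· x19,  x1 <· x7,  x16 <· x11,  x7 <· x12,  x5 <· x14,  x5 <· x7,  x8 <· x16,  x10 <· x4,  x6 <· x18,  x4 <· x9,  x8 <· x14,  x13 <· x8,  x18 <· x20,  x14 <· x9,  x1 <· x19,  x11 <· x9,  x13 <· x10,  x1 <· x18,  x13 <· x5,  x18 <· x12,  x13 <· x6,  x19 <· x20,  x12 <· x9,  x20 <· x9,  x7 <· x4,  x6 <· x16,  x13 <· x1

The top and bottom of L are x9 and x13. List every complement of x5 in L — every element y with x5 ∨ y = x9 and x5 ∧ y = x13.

Need y with x5 ∨ y = x9 and x5 ∧ y = x13.
Checking each element gives: x11, x16, x19, x20.

x11, x16, x19, x20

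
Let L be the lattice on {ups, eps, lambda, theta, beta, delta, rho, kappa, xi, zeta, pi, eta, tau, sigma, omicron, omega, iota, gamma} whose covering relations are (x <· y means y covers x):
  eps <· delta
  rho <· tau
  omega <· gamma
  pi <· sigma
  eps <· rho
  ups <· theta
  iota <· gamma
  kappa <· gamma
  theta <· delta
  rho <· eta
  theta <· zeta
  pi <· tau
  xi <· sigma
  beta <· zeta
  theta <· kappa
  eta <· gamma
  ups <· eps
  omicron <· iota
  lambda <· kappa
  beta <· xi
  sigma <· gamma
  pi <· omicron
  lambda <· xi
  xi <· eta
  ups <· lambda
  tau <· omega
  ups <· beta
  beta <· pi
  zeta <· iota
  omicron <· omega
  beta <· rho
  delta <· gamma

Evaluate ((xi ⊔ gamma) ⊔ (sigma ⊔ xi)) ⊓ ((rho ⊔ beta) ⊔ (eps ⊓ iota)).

rho

xi ∨ gamma = gamma
sigma ∨ xi = sigma
gamma ∨ sigma = gamma
rho ∨ beta = rho
eps ∧ iota = ups
rho ∨ ups = rho
gamma ∧ rho = rho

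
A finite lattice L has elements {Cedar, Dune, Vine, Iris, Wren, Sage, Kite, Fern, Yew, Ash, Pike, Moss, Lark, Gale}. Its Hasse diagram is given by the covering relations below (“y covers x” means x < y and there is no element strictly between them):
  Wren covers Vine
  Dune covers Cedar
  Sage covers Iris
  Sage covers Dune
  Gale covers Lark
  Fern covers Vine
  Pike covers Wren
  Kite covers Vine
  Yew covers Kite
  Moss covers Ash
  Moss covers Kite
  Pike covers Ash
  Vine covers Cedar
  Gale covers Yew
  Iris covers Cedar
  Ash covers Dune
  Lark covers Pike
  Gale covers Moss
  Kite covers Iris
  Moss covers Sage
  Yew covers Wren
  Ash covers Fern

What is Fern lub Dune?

Ash

Common upper bounds of {Fern, Dune}: Ash, Gale, Lark, Moss, Pike.
The least among these is Ash.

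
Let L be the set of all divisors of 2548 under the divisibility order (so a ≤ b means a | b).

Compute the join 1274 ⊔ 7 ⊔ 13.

1274

Common upper bounds of {1274, 7, 13}: 1274, 2548.
The least among these is 1274.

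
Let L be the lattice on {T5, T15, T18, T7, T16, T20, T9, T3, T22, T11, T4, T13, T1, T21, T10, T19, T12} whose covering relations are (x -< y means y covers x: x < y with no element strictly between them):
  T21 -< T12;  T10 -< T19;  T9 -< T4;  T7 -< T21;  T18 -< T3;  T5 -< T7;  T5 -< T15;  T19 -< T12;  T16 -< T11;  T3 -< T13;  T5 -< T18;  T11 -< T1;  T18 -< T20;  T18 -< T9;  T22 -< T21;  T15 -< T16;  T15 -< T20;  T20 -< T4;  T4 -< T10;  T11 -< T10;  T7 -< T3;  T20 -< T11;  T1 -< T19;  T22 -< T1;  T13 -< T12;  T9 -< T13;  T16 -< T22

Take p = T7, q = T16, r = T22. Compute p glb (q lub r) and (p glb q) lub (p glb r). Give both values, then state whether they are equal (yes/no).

T5; T5; yes

q lub r = T22, so p glb (q lub r) = T7 glb T22 = T5.
p glb q = T5 and p glb r = T5, so (p glb q) lub (p glb r) = T5 lub T5 = T5.
Equal: yes.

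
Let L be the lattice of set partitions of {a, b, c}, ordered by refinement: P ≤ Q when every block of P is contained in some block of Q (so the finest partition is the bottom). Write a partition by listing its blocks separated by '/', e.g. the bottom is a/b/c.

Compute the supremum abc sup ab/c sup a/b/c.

abc

The join of abc, ab/c, a/b/c merges any blocks that overlap across the partitions, giving abc.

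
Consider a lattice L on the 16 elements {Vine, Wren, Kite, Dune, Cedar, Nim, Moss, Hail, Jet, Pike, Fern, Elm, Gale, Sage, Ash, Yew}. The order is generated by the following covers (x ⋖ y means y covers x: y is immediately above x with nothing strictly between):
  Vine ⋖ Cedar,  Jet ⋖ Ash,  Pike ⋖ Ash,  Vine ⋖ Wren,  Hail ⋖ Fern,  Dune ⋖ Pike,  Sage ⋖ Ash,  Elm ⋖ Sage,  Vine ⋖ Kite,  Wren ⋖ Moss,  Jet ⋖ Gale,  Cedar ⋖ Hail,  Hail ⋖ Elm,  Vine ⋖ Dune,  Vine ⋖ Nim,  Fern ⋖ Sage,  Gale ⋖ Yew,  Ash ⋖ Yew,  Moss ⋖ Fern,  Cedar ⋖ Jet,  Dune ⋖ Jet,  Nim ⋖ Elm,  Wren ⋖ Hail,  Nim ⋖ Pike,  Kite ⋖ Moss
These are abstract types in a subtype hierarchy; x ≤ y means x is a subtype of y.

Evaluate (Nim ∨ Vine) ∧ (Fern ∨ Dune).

Nim

Nim ∨ Vine = Nim
Fern ∨ Dune = Ash
Nim ∧ Ash = Nim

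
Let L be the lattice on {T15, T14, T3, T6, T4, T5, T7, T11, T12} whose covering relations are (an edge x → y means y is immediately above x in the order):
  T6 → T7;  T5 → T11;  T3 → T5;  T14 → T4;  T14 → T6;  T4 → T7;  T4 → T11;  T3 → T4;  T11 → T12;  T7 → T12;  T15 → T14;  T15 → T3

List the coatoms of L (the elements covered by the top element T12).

The coatoms are exactly the elements covered by T12: T11, T7.

T11, T7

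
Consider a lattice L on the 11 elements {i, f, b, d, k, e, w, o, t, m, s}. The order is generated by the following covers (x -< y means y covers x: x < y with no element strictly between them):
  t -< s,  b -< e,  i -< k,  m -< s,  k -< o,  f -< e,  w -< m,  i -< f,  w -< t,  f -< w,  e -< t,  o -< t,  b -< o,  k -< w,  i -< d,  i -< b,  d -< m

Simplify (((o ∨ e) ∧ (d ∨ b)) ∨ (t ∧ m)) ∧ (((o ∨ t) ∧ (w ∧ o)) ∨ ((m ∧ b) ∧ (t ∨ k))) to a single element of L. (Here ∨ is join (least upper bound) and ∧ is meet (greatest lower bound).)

o ∨ e = t
d ∨ b = s
t ∧ s = t
t ∧ m = w
t ∨ w = t
o ∨ t = t
w ∧ o = k
t ∧ k = k
m ∧ b = i
t ∨ k = t
i ∧ t = i
k ∨ i = k
t ∧ k = k

k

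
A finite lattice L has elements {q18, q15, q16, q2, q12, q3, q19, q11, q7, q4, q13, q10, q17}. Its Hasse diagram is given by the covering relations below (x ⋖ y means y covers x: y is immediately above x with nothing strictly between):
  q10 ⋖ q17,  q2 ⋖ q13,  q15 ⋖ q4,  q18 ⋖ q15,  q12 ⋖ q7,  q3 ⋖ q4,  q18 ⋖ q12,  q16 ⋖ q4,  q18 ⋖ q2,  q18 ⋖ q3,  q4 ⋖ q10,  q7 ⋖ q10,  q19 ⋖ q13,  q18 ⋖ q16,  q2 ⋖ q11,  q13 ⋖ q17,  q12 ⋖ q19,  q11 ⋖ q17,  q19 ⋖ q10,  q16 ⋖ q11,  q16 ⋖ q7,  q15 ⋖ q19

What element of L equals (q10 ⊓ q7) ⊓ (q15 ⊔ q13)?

q12

q10 ∧ q7 = q7
q15 ∨ q13 = q13
q7 ∧ q13 = q12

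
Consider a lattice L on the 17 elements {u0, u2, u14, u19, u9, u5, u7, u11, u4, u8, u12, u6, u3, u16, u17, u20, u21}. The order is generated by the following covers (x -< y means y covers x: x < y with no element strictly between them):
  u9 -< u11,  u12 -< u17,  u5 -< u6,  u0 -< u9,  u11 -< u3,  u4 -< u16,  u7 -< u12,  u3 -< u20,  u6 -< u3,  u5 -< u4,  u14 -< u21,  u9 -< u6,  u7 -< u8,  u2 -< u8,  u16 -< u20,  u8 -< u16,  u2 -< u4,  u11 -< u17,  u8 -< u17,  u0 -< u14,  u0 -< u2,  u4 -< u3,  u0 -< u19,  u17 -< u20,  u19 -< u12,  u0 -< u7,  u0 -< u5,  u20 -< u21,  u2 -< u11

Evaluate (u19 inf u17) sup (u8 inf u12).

u19 ∧ u17 = u19
u8 ∧ u12 = u7
u19 ∨ u7 = u12

u12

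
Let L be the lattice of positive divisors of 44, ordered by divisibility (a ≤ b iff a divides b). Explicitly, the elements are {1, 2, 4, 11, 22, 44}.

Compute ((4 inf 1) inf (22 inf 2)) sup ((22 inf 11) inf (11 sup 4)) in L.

11

4 ∧ 1 = 1
22 ∧ 2 = 2
1 ∧ 2 = 1
22 ∧ 11 = 11
11 ∨ 4 = 44
11 ∧ 44 = 11
1 ∨ 11 = 11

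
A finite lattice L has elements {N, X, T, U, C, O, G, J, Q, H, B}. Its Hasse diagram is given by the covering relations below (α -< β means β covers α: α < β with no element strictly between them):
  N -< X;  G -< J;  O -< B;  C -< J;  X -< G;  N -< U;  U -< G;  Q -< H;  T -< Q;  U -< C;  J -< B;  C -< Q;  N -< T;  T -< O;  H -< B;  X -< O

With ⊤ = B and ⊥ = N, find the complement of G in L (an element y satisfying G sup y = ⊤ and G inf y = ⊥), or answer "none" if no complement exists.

Need y with G ∨ y = B and G ∧ y = N.
Checking each element gives: T.

T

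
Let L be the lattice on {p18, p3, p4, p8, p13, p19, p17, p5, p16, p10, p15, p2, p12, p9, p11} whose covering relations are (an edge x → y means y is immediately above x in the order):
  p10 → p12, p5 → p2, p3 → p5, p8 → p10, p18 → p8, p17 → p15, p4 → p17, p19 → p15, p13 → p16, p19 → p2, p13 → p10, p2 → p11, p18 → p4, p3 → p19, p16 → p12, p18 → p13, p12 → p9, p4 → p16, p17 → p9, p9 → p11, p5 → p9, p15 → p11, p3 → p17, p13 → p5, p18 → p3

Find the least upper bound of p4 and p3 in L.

p17

Common upper bounds of {p4, p3}: p11, p15, p17, p9.
The least among these is p17.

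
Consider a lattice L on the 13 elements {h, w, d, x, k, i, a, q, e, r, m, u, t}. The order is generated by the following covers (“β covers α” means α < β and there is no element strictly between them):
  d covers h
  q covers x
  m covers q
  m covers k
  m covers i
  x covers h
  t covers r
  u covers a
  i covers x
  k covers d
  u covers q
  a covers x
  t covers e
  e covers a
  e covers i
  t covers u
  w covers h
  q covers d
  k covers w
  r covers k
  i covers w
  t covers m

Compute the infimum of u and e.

a

Common lower bounds of {u, e}: a, h, x.
The greatest among these is a.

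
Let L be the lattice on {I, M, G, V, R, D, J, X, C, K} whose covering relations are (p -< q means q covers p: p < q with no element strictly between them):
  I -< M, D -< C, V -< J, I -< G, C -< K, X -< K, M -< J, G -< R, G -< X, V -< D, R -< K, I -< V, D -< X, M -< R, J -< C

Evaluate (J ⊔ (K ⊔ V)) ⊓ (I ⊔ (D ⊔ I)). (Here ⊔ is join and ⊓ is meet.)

K ∨ V = K
J ∨ K = K
D ∨ I = D
I ∨ D = D
K ∧ D = D

D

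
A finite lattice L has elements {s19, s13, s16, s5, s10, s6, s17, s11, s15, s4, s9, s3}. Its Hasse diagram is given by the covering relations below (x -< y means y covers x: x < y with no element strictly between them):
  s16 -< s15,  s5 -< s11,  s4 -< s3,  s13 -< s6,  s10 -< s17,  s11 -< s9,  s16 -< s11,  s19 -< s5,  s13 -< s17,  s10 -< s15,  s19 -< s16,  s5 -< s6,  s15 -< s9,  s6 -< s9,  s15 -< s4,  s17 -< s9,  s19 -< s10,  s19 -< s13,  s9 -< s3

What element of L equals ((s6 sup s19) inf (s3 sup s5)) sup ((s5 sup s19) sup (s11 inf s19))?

s6

s6 ∨ s19 = s6
s3 ∨ s5 = s3
s6 ∧ s3 = s6
s5 ∨ s19 = s5
s11 ∧ s19 = s19
s5 ∨ s19 = s5
s6 ∨ s5 = s6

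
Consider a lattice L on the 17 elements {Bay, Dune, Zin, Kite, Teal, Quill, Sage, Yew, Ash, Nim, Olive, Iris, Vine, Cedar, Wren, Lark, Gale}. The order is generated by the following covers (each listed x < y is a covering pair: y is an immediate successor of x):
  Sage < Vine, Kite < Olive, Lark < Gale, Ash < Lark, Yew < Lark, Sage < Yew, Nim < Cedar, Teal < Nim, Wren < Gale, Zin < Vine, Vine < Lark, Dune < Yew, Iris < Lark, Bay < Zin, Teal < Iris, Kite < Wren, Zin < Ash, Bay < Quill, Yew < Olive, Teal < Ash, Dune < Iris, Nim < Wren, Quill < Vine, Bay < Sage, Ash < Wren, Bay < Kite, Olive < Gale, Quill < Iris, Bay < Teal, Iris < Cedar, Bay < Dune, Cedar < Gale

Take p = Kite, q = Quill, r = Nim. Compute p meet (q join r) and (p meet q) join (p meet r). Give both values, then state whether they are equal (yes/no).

q join r = Cedar, so p meet (q join r) = Kite meet Cedar = Bay.
p meet q = Bay and p meet r = Bay, so (p meet q) join (p meet r) = Bay join Bay = Bay.
Equal: yes.

Bay; Bay; yes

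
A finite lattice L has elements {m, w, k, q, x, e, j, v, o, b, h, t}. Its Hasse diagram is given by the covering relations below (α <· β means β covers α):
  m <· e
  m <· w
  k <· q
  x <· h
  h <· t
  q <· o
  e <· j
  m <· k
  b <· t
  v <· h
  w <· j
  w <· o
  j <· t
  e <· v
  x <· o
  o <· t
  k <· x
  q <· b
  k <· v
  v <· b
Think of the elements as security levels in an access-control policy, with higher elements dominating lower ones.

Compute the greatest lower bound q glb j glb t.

m

Common lower bounds of {q, j, t}: m.
The greatest among these is m.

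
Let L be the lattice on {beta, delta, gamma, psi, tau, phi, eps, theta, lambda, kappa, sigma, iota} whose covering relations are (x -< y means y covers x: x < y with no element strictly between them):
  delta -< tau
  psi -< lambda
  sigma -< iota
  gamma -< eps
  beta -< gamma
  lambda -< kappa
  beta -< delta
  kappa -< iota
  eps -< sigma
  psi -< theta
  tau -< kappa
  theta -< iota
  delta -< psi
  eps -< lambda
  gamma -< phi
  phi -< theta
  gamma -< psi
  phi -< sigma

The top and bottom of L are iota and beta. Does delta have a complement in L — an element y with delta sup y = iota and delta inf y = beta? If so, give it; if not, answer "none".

sigma

Need y with delta ∨ y = iota and delta ∧ y = beta.
Checking each element gives: sigma.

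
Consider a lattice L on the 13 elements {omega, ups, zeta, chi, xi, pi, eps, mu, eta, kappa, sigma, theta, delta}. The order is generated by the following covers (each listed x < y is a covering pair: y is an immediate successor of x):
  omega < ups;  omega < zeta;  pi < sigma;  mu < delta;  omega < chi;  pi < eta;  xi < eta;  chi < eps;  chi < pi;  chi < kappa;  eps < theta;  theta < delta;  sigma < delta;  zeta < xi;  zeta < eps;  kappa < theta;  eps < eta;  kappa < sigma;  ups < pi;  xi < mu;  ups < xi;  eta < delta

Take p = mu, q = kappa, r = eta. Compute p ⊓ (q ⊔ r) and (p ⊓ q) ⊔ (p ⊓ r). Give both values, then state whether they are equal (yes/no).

q ⊔ r = delta, so p ⊓ (q ⊔ r) = mu ⊓ delta = mu.
p ⊓ q = omega and p ⊓ r = xi, so (p ⊓ q) ⊔ (p ⊓ r) = omega ⊔ xi = xi.
Equal: no.

mu; xi; no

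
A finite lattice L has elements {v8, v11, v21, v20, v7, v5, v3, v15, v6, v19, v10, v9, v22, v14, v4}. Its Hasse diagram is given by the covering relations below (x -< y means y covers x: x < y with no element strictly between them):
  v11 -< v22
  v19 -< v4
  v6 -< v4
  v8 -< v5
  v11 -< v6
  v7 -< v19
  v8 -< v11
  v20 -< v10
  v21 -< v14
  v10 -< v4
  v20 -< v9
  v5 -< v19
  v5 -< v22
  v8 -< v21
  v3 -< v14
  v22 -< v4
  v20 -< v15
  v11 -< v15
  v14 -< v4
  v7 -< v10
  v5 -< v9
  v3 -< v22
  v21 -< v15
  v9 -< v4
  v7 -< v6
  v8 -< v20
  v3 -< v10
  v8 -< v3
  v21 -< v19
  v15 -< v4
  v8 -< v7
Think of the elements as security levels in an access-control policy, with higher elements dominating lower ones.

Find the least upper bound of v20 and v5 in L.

Common upper bounds of {v20, v5}: v4, v9.
The least among these is v9.

v9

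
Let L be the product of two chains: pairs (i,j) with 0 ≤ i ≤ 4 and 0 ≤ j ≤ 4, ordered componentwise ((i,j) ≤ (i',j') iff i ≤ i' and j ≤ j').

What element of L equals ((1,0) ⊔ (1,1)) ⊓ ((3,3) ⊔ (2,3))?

(1,0) ∨ (1,1) = (1,1)
(3,3) ∨ (2,3) = (3,3)
(1,1) ∧ (3,3) = (1,1)

(1,1)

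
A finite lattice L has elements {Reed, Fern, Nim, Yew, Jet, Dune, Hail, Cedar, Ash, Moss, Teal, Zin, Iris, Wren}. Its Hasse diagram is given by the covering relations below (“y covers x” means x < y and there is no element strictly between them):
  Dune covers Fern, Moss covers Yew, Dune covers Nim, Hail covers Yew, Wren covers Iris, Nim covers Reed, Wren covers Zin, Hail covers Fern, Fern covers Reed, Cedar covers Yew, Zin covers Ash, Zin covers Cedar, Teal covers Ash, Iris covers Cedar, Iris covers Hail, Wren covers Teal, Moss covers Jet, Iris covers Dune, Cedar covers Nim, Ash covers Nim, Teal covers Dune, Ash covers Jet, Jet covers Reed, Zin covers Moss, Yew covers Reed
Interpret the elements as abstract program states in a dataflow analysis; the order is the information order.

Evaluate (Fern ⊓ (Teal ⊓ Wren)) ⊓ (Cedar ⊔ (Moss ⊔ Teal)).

Fern

Teal ∧ Wren = Teal
Fern ∧ Teal = Fern
Moss ∨ Teal = Wren
Cedar ∨ Wren = Wren
Fern ∧ Wren = Fern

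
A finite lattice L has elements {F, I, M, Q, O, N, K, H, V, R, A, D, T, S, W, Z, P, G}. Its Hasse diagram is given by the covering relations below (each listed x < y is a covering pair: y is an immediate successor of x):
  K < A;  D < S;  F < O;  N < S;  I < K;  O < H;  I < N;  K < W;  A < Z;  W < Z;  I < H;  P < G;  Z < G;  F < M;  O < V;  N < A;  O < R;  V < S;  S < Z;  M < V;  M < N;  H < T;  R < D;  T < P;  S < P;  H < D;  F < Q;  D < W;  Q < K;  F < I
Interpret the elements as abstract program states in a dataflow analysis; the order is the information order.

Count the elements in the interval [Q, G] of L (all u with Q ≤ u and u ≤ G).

The interval [Q, G] = {A, G, K, Q, W, Z}, which has 6 elements.

6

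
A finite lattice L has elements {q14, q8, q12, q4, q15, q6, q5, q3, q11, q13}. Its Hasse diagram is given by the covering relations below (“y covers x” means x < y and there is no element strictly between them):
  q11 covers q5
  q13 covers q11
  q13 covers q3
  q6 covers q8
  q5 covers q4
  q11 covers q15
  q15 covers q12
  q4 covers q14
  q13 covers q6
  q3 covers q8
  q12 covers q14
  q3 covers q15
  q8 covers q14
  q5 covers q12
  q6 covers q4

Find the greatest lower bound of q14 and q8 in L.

Common lower bounds of {q14, q8}: q14.
The greatest among these is q14.

q14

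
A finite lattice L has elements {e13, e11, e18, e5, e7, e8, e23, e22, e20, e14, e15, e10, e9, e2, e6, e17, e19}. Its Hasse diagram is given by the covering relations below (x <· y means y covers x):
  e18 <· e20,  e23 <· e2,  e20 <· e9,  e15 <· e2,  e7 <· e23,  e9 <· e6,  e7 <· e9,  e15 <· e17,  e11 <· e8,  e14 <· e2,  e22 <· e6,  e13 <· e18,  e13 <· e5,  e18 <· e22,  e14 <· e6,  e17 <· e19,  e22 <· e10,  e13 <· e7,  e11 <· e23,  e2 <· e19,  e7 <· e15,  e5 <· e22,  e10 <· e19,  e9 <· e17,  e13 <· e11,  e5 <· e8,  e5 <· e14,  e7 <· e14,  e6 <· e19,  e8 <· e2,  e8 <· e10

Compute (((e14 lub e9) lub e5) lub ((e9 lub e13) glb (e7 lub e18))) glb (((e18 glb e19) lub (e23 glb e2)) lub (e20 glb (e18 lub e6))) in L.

e6

e14 ∨ e9 = e6
e6 ∨ e5 = e6
e9 ∨ e13 = e9
e7 ∨ e18 = e9
e9 ∧ e9 = e9
e6 ∨ e9 = e6
e18 ∧ e19 = e18
e23 ∧ e2 = e23
e18 ∨ e23 = e19
e18 ∨ e6 = e6
e20 ∧ e6 = e20
e19 ∨ e20 = e19
e6 ∧ e19 = e6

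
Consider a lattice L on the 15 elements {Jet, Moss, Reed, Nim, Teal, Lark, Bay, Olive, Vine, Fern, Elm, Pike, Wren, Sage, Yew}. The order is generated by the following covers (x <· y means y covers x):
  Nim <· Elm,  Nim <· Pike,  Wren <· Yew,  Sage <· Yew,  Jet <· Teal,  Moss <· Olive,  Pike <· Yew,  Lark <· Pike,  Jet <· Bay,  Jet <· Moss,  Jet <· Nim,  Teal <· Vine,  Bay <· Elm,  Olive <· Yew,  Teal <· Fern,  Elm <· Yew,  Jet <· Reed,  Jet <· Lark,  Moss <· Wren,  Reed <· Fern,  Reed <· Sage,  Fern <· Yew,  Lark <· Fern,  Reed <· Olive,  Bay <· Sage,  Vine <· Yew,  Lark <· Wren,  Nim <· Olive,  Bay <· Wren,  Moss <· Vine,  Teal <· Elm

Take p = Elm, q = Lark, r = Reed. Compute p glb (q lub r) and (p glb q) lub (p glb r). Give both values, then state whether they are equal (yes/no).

Teal; Jet; no

q lub r = Fern, so p glb (q lub r) = Elm glb Fern = Teal.
p glb q = Jet and p glb r = Jet, so (p glb q) lub (p glb r) = Jet lub Jet = Jet.
Equal: no.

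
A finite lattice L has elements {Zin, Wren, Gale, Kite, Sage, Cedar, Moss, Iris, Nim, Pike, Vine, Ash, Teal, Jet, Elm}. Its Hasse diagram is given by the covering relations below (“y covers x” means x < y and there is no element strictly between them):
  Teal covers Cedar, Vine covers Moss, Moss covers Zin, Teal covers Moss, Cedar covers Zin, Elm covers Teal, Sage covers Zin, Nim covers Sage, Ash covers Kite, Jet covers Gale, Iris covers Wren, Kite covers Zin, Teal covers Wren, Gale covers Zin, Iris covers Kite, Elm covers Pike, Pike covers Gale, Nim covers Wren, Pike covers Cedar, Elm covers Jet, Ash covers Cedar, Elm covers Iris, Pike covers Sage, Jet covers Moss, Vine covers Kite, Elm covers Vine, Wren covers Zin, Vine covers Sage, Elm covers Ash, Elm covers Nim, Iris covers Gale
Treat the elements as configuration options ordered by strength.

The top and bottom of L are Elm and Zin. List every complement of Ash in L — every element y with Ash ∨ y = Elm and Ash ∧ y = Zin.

Gale, Jet, Moss, Nim, Sage, Wren

Need y with Ash ∨ y = Elm and Ash ∧ y = Zin.
Checking each element gives: Gale, Jet, Moss, Nim, Sage, Wren.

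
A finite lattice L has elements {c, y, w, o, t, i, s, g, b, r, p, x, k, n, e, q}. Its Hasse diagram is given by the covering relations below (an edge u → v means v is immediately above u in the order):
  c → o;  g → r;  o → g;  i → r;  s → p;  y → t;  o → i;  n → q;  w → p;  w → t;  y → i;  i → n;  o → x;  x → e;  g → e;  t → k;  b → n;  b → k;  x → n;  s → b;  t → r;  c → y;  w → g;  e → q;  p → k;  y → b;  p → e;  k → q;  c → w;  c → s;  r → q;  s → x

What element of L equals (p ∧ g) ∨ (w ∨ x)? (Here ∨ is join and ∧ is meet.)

p ∧ g = w
w ∨ x = e
w ∨ e = e

e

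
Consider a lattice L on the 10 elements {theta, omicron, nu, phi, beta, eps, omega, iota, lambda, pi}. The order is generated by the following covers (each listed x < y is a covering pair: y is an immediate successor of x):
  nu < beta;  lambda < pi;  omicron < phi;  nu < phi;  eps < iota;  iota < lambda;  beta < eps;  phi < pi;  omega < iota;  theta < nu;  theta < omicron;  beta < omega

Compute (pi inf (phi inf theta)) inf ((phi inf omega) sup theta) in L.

theta

phi ∧ theta = theta
pi ∧ theta = theta
phi ∧ omega = nu
nu ∨ theta = nu
theta ∧ nu = theta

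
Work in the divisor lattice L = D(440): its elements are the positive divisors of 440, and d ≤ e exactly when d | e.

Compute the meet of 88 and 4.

In the divisibility order, the meet is the greatest common divisor: gcd(88, 4) = 4.

4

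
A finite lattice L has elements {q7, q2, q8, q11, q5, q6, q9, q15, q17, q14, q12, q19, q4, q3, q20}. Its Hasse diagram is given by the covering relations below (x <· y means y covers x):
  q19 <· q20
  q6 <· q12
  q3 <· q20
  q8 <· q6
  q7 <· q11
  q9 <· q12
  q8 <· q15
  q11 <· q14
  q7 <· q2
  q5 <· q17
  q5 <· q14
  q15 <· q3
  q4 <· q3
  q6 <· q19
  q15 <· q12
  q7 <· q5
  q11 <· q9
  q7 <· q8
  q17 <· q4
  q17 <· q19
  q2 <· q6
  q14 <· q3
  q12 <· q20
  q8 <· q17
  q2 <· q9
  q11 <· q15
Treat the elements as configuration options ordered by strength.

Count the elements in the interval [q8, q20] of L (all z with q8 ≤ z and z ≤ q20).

9

The interval [q8, q20] = {q12, q15, q17, q19, q20, q3, q4, q6, q8}, which has 9 elements.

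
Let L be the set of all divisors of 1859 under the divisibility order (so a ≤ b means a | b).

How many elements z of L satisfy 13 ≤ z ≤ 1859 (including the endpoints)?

4

The interval [13, 1859] = {13, 143, 169, 1859}, which has 4 elements.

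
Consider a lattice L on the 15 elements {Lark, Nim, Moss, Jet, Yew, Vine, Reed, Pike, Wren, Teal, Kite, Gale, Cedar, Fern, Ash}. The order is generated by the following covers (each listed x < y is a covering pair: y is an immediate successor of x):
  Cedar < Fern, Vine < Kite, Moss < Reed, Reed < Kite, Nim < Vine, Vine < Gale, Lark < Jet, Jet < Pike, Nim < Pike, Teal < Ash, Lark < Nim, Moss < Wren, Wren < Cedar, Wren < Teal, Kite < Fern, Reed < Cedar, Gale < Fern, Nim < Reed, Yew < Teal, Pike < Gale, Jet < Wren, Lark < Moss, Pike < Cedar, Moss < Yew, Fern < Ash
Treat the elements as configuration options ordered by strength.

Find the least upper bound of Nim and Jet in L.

Common upper bounds of {Nim, Jet}: Ash, Cedar, Fern, Gale, Pike.
The least among these is Pike.

Pike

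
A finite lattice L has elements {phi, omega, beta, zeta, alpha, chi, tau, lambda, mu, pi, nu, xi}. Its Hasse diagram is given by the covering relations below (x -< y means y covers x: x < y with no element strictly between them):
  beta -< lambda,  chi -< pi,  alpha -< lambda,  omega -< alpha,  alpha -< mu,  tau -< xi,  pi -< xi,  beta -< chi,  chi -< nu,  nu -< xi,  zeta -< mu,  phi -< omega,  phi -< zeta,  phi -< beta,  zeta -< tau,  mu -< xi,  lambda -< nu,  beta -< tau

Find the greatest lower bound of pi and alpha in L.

phi

Common lower bounds of {pi, alpha}: phi.
The greatest among these is phi.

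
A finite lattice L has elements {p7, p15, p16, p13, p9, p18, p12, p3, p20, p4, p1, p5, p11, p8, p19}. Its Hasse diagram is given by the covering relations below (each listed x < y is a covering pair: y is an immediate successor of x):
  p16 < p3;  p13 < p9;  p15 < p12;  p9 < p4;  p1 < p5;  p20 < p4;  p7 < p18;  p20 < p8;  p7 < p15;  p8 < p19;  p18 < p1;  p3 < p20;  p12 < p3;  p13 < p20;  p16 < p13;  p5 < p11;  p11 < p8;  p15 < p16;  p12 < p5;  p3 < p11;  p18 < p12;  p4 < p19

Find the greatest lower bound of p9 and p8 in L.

Common lower bounds of {p9, p8}: p13, p15, p16, p7.
The greatest among these is p13.

p13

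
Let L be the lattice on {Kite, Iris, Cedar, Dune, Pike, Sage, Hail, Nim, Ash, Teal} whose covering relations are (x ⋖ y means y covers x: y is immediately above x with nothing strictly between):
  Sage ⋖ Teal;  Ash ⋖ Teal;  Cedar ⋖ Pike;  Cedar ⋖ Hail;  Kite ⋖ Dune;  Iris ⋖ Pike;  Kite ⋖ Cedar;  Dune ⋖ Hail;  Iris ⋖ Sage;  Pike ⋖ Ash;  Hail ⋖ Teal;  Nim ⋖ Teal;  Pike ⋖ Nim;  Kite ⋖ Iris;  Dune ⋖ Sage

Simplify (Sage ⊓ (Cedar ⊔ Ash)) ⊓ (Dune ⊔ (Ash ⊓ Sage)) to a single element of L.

Iris

Cedar ∨ Ash = Ash
Sage ∧ Ash = Iris
Ash ∧ Sage = Iris
Dune ∨ Iris = Sage
Iris ∧ Sage = Iris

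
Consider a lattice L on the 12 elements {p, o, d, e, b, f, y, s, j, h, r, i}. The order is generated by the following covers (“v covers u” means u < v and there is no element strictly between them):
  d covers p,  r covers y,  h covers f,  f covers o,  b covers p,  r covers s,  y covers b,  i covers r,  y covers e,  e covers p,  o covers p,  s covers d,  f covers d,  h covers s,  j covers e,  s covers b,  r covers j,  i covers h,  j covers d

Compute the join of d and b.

Common upper bounds of {d, b}: h, i, r, s.
The least among these is s.

s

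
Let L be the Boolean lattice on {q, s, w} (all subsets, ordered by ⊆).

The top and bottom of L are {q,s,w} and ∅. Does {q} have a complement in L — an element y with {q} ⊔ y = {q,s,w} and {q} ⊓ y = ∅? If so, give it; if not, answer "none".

Need y with {q} ∨ y = {q,s,w} and {q} ∧ y = ∅.
Checking each element gives: {s,w}.

{s,w}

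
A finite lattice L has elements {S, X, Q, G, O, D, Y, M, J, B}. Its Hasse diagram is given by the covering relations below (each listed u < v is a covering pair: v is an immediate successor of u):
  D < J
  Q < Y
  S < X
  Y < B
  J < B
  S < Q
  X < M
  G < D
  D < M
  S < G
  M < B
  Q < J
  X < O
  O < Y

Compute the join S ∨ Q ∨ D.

J

Common upper bounds of {S, Q, D}: B, J.
The least among these is J.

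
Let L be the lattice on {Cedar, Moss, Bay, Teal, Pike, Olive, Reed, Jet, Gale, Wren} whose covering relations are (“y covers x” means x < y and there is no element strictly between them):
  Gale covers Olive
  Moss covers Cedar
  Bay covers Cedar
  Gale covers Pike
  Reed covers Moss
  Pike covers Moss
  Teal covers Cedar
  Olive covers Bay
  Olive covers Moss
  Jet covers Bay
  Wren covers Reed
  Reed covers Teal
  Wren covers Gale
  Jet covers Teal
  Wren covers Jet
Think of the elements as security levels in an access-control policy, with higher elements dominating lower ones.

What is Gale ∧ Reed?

Common lower bounds of {Gale, Reed}: Cedar, Moss.
The greatest among these is Moss.

Moss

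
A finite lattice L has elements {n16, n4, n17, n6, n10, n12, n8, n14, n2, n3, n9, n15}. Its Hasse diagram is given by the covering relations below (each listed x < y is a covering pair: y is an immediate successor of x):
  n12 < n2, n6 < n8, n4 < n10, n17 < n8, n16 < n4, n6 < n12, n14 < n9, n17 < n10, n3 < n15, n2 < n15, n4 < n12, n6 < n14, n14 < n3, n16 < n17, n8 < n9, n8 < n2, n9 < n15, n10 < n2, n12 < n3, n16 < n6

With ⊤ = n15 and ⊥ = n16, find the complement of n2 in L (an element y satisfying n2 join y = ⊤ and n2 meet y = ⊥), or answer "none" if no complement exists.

none

For every candidate y, either n2 ∨ y ≠ n15 or n2 ∧ y ≠ n16; no complement exists.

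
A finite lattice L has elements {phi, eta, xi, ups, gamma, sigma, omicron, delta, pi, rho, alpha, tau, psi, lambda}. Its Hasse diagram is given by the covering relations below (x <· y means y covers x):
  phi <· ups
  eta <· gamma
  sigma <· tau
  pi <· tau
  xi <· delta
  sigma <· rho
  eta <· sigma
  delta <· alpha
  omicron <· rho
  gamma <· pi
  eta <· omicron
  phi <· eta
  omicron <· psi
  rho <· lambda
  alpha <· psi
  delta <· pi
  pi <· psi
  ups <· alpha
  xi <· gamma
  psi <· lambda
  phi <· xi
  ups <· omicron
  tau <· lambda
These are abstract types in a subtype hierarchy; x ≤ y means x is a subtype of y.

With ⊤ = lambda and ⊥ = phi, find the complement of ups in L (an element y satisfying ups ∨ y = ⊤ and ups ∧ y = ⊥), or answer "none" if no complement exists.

tau

Need y with ups ∨ y = lambda and ups ∧ y = phi.
Checking each element gives: tau.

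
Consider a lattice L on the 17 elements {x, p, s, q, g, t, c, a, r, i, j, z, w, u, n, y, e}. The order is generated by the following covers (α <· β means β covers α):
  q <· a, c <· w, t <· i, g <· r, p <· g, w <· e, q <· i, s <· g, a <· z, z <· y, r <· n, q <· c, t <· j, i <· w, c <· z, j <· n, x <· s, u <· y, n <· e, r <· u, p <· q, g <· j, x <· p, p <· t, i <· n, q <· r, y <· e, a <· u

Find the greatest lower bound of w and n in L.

i

Common lower bounds of {w, n}: i, p, q, t, x.
The greatest among these is i.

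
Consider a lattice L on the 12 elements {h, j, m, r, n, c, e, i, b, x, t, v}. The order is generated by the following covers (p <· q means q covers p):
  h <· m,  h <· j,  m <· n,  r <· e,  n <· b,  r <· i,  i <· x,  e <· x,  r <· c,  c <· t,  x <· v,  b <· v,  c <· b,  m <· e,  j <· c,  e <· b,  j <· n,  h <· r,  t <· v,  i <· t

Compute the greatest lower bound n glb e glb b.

Common lower bounds of {n, e, b}: h, m.
The greatest among these is m.

m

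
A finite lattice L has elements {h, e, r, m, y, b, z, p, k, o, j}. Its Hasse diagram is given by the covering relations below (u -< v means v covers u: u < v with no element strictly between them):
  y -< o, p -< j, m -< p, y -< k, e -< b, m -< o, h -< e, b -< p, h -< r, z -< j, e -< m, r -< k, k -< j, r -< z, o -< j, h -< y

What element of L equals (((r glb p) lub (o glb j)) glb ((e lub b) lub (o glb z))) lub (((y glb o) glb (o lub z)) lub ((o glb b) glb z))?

r ∧ p = h
o ∧ j = o
h ∨ o = o
e ∨ b = b
o ∧ z = h
b ∨ h = b
o ∧ b = e
y ∧ o = y
o ∨ z = j
y ∧ j = y
o ∧ b = e
e ∧ z = h
y ∨ h = y
e ∨ y = o

o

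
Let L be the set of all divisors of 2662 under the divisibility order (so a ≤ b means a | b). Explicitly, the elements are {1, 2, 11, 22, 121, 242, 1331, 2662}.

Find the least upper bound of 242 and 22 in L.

In the divisibility order, the join is the least common multiple: lcm(242, 22) = 242.

242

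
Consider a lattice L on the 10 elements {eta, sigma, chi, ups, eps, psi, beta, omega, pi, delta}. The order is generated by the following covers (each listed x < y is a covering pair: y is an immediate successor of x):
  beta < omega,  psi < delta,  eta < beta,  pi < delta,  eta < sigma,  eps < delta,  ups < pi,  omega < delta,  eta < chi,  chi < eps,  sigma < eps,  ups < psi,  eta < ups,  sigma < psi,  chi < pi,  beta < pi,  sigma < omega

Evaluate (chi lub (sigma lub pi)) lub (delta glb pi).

sigma ∨ pi = delta
chi ∨ delta = delta
delta ∧ pi = pi
delta ∨ pi = delta

delta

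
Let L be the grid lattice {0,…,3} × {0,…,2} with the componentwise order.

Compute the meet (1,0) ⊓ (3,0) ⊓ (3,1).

In a product of chains, the meet is componentwise min, giving (1,0).

(1,0)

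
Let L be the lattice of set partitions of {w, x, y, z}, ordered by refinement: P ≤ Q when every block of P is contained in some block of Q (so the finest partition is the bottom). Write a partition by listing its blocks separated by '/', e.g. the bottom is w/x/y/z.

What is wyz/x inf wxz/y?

The meet (common refinement) of wyz/x and wxz/y intersects blocks pairwise, giving wz/x/y.

wz/x/y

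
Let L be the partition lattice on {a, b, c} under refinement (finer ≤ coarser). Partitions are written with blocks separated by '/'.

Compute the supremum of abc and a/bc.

abc

Common upper bounds of {abc, a/bc}: abc.
The least among these is abc.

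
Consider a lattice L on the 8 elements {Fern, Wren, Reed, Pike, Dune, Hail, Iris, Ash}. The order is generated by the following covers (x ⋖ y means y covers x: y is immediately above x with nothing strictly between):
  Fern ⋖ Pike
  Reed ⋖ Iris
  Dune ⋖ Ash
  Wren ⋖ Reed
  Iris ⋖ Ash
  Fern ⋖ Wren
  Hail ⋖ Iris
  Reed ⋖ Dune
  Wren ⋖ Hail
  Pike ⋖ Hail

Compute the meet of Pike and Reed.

Common lower bounds of {Pike, Reed}: Fern.
The greatest among these is Fern.

Fern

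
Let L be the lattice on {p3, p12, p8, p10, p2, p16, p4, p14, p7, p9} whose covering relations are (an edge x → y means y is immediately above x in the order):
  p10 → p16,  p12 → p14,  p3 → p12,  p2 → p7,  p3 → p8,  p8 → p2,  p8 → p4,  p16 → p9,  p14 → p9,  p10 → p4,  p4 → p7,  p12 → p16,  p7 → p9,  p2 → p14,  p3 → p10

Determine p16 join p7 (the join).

p9

Common upper bounds of {p16, p7}: p9.
The least among these is p9.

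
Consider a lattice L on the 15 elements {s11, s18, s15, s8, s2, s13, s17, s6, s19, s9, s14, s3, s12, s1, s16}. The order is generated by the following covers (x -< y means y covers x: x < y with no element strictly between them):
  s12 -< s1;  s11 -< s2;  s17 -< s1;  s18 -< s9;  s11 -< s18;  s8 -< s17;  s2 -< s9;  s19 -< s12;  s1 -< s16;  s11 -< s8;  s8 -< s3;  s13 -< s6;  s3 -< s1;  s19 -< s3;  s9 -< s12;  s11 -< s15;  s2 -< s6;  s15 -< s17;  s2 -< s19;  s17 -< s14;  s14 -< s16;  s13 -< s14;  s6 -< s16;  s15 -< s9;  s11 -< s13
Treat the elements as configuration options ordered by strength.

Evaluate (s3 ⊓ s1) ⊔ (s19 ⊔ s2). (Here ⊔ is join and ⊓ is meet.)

s3 ∧ s1 = s3
s19 ∨ s2 = s19
s3 ∨ s19 = s3

s3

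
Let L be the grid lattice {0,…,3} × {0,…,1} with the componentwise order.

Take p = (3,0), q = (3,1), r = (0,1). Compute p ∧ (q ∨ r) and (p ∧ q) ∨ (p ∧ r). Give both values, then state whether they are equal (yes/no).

(3,0); (3,0); yes

q ∨ r = (3,1), so p ∧ (q ∨ r) = (3,0) ∧ (3,1) = (3,0).
p ∧ q = (3,0) and p ∧ r = (0,0), so (p ∧ q) ∨ (p ∧ r) = (3,0) ∨ (0,0) = (3,0).
Equal: yes.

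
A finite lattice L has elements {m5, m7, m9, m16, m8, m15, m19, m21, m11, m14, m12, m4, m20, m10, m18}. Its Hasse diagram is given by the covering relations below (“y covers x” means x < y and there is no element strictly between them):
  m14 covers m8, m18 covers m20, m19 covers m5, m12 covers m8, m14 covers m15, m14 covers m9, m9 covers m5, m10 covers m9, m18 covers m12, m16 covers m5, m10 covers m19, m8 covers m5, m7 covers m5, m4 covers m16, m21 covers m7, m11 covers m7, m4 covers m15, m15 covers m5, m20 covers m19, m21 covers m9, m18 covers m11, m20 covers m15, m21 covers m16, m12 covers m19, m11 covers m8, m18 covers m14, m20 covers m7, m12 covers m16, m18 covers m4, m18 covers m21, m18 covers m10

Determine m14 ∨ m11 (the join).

m18

Common upper bounds of {m14, m11}: m18.
The least among these is m18.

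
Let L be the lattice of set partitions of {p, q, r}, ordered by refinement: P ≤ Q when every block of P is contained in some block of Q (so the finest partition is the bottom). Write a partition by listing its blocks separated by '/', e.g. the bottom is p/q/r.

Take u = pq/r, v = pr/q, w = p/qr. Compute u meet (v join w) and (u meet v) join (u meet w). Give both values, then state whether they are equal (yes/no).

v join w = pqr, so u meet (v join w) = pq/r meet pqr = pq/r.
u meet v = p/q/r and u meet w = p/q/r, so (u meet v) join (u meet w) = p/q/r join p/q/r = p/q/r.
Equal: no.

pq/r; p/q/r; no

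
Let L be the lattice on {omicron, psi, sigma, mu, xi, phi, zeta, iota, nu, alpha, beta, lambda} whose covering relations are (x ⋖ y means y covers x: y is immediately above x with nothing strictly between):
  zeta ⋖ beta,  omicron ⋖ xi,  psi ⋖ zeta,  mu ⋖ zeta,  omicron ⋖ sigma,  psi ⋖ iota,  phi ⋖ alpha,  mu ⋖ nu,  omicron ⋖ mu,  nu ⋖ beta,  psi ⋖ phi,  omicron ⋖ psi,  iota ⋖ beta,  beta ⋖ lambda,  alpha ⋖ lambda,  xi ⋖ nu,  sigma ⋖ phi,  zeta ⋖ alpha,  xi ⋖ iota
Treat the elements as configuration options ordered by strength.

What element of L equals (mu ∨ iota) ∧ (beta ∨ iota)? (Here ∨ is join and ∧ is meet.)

beta

mu ∨ iota = beta
beta ∨ iota = beta
beta ∧ beta = beta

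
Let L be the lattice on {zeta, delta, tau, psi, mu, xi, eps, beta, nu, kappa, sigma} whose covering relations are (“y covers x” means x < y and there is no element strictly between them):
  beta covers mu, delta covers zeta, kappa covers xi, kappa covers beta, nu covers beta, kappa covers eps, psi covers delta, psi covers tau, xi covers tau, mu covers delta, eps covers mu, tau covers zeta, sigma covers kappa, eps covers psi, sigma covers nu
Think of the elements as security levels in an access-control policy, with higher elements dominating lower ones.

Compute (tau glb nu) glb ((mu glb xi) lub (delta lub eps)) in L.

zeta

tau ∧ nu = zeta
mu ∧ xi = zeta
delta ∨ eps = eps
zeta ∨ eps = eps
zeta ∧ eps = zeta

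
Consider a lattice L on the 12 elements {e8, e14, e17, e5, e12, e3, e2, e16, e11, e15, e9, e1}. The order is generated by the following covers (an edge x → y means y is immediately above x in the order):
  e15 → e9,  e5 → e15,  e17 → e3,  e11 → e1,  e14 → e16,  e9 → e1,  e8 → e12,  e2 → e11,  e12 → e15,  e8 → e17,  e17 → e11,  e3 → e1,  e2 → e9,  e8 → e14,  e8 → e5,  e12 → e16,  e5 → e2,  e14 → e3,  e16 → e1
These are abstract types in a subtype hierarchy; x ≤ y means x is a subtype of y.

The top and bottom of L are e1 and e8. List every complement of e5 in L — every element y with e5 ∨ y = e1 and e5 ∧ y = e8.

e14, e16, e3

Need y with e5 ∨ y = e1 and e5 ∧ y = e8.
Checking each element gives: e14, e16, e3.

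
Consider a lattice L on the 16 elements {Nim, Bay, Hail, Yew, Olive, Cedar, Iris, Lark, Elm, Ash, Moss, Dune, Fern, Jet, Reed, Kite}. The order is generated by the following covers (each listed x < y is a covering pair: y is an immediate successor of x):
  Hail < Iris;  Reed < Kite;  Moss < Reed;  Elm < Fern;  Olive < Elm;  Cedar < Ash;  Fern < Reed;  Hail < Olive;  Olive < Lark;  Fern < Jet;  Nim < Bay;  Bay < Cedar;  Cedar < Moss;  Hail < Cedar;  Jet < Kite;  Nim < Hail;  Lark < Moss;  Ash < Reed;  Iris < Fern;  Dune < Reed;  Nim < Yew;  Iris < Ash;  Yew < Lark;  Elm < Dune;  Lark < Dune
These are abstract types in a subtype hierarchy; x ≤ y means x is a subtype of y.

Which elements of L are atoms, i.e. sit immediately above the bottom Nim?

Bay, Hail, Yew

The atoms are exactly the elements that cover Nim: Bay, Hail, Yew.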